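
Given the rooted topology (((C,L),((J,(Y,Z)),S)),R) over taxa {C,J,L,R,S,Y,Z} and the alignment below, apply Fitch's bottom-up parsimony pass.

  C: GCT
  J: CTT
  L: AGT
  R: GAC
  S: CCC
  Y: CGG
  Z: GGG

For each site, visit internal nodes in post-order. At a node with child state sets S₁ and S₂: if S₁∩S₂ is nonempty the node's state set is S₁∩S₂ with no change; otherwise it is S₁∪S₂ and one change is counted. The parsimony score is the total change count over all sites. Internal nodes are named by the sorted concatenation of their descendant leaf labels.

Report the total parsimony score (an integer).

10

CL@0: {G} ∪ {A} = {A,G} (union, +1)
YZ@0: {C} ∪ {G} = {C,G} (union, +1)
JYZ@0: {C} ∩ {C,G} = {C} (intersection, +0)
JSYZ@0: {C} ∩ {C} = {C} (intersection, +0)
CJLSYZ@0: {A,G} ∪ {C} = {A,C,G} (union, +1)
CJLRSYZ@0: {A,C,G} ∩ {G} = {G} (intersection, +0)
CL@1: {C} ∪ {G} = {C,G} (union, +1)
YZ@1: {G} ∩ {G} = {G} (intersection, +0)
JYZ@1: {T} ∪ {G} = {G,T} (union, +1)
JSYZ@1: {G,T} ∪ {C} = {C,G,T} (union, +1)
CJLSYZ@1: {C,G} ∩ {C,G,T} = {C,G} (intersection, +0)
CJLRSYZ@1: {C,G} ∪ {A} = {A,C,G} (union, +1)
CL@2: {T} ∩ {T} = {T} (intersection, +0)
YZ@2: {G} ∩ {G} = {G} (intersection, +0)
JYZ@2: {T} ∪ {G} = {G,T} (union, +1)
JSYZ@2: {G,T} ∪ {C} = {C,G,T} (union, +1)
CJLSYZ@2: {T} ∩ {C,G,T} = {T} (intersection, +0)
CJLRSYZ@2: {T} ∪ {C} = {C,T} (union, +1)
per-site changes: [3, 4, 3]; total = 10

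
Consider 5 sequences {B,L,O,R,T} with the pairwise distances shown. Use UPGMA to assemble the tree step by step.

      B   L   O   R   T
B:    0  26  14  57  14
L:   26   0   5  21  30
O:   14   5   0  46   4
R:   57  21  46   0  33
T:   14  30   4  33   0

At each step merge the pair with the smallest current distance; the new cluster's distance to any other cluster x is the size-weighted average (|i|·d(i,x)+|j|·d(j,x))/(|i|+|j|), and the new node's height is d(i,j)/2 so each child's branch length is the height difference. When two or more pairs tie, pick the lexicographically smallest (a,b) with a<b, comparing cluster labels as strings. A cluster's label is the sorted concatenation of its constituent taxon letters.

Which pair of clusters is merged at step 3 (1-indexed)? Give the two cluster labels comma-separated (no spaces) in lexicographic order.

1. join O+T (d=4) ⇒ OT; edges |O|=2, |T|=2
  updated: d(B,OT)=14, d(L,OT)=35/2, d(OT,R)=79/2
2. join B+OT (d=14) ⇒ BOT; edges |B|=7, |OT|=5
  updated: d(BOT,L)=61/3, d(BOT,R)=136/3
3. join BOT+L (d=61/3) ⇒ BLOT; edges |BOT|=19/6, |L|=61/6
  updated: d(BLOT,R)=157/4
4. join BLOT+R (d=157/4) ⇒ BLORT; edges |BLOT|=227/24, |R|=157/8
final tree: (((B:7,(O:2,T:2):5):19/6,L:61/6):227/24,R:157/8)
total length: 701/12

BOT,L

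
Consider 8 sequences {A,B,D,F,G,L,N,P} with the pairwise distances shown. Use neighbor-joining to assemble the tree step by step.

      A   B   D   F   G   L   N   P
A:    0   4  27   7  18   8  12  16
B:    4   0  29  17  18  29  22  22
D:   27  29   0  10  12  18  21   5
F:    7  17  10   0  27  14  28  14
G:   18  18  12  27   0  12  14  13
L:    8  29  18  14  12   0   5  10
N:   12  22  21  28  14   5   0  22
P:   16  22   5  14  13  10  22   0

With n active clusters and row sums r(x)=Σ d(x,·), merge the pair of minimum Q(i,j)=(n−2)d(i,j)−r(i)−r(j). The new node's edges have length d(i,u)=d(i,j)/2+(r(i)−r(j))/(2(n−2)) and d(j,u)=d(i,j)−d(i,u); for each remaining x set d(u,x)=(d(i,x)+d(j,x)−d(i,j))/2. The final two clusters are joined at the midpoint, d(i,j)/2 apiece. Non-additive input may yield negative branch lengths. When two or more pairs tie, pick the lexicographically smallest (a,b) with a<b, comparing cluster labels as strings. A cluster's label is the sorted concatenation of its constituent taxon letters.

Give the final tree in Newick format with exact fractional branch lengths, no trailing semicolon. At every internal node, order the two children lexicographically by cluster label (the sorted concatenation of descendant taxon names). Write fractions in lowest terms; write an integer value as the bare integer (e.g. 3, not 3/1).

(((((A:-25/12,B:73/12):171/32,F:149/32):185/32,(D:10/3,P:5/3):111/32):85/32,G:191/32):145/64,(L:-9/20,N:109/20):145/64)

iteration 1: select A,B (d=4, Q=-209); attach at lengths (-25/12, 73/12); label the merged cluster AB
  updated: d(AB,D)=26, d(AB,F)=10, d(AB,G)=16, d(AB,L)=33/2, d(AB,N)=15, d(AB,P)=17
iteration 2: select L,N (d=5, Q=-311/2); attach at lengths (-9/20, 109/20); label the merged cluster LN
  updated: d(AB,LN)=53/4, d(D,LN)=17, d(F,LN)=37/2, d(G,LN)=21/2, d(LN,P)=27/2
iteration 3: select AB,F (d=10, Q=-487/4); attach at lengths (171/32, 149/32); label the merged cluster ABF
  updated: d(ABF,D)=13, d(ABF,G)=33/2, d(ABF,LN)=87/8, d(ABF,P)=21/2
iteration 4: select D,P (d=5, Q=-74); attach at lengths (10/3, 5/3); label the merged cluster DP
  updated: d(ABF,DP)=37/4, d(DP,G)=10, d(DP,LN)=51/4
iteration 5: select ABF,DP (d=37/4, Q=-401/8); attach at lengths (185/32, 111/32); label the merged cluster ABDFP
  updated: d(ABDFP,G)=69/8, d(ABDFP,LN)=115/16
iteration 6: select ABDFP,G (d=69/8, Q=-421/16); attach at lengths (85/32, 191/32); label the merged cluster ABDFGP
  updated: d(ABDFGP,LN)=145/32
iteration 7: select ABDFGP,LN (d=145/32); attach at lengths (145/64, 145/64); label the merged cluster ABDFGLNP
final tree: (((((A:-25/12,B:73/12):171/32,F:149/32):185/32,(D:10/3,P:5/3):111/32):85/32,G:191/32):145/64,(L:-9/20,N:109/20):145/64)
total length: 1485/32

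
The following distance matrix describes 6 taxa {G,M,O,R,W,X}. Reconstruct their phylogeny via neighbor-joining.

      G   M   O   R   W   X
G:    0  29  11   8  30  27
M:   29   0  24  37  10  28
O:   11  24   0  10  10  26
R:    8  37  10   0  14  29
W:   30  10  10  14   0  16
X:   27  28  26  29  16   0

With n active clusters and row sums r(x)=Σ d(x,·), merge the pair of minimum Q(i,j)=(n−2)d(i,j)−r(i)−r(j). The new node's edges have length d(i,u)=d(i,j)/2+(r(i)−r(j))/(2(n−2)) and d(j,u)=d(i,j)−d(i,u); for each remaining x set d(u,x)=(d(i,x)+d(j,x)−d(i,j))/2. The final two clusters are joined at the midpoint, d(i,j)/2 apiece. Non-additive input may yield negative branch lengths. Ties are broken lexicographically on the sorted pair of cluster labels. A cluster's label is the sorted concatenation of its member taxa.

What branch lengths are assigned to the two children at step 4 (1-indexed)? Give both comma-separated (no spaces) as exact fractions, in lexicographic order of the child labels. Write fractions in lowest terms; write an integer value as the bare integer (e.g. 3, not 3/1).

iteration 1: select G,R (d=8, Q=-171); attach at lengths (39/8, 25/8); label the merged cluster GR
  updated: d(GR,M)=29, d(GR,O)=13/2, d(GR,W)=18, d(GR,X)=24
iteration 2: select GR,O (d=13/2, Q=-249/2); attach at lengths (61/12, 17/12); label the merged cluster GOR
  updated: d(GOR,M)=93/4, d(GOR,W)=43/4, d(GOR,X)=87/4
iteration 3: select GOR,X (d=87/4, Q=-78); attach at lengths (67/8, 107/8); label the merged cluster GORX
  updated: d(GORX,M)=59/4, d(GORX,W)=5/2
iteration 4: select GORX,M (d=59/4, Q=-109/4); attach at lengths (29/8, 89/8); label the merged cluster GMORX
  updated: d(GMORX,W)=-9/8
iteration 5: select GMORX,W (d=-9/8); attach at lengths (-9/16, -9/16); label the merged cluster GMORWX
final tree: (((((G:39/8,R:25/8):61/12,O:17/12):67/8,X:107/8):29/8,M:89/8):-9/16,W:-9/16)
total length: 399/8

29/8,89/8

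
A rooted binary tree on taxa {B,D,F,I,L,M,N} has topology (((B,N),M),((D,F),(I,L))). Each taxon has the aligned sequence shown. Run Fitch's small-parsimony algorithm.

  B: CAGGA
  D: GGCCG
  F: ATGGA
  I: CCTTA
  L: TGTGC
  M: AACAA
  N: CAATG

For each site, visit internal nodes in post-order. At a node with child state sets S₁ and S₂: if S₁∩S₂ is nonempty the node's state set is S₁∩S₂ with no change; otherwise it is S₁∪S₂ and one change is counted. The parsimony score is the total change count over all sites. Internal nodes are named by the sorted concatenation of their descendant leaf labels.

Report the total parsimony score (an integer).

site 0, node BN: B={C} ∩ N={C} → {C} (+0)
site 0, node BMN: BN={C} ∪ M={A} → {A,C} (+1)
site 0, node DF: D={G} ∪ F={A} → {A,G} (+1)
site 0, node IL: I={C} ∪ L={T} → {C,T} (+1)
site 0, node DFIL: DF={A,G} ∪ IL={C,T} → {A,C,G,T} (+1)
site 0, node BDFILMN: BMN={A,C} ∩ DFIL={A,C,G,T} → {A,C} (+0)
site 1, node BN: B={A} ∩ N={A} → {A} (+0)
site 1, node BMN: BN={A} ∩ M={A} → {A} (+0)
site 1, node DF: D={G} ∪ F={T} → {G,T} (+1)
site 1, node IL: I={C} ∪ L={G} → {C,G} (+1)
site 1, node DFIL: DF={G,T} ∩ IL={C,G} → {G} (+0)
site 1, node BDFILMN: BMN={A} ∪ DFIL={G} → {A,G} (+1)
site 2, node BN: B={G} ∪ N={A} → {A,G} (+1)
site 2, node BMN: BN={A,G} ∪ M={C} → {A,C,G} (+1)
site 2, node DF: D={C} ∪ F={G} → {C,G} (+1)
site 2, node IL: I={T} ∩ L={T} → {T} (+0)
site 2, node DFIL: DF={C,G} ∪ IL={T} → {C,G,T} (+1)
site 2, node BDFILMN: BMN={A,C,G} ∩ DFIL={C,G,T} → {C,G} (+0)
site 3, node BN: B={G} ∪ N={T} → {G,T} (+1)
site 3, node BMN: BN={G,T} ∪ M={A} → {A,G,T} (+1)
site 3, node DF: D={C} ∪ F={G} → {C,G} (+1)
site 3, node IL: I={T} ∪ L={G} → {G,T} (+1)
site 3, node DFIL: DF={C,G} ∩ IL={G,T} → {G} (+0)
site 3, node BDFILMN: BMN={A,G,T} ∩ DFIL={G} → {G} (+0)
site 4, node BN: B={A} ∪ N={G} → {A,G} (+1)
site 4, node BMN: BN={A,G} ∩ M={A} → {A} (+0)
site 4, node DF: D={G} ∪ F={A} → {A,G} (+1)
site 4, node IL: I={A} ∪ L={C} → {A,C} (+1)
site 4, node DFIL: DF={A,G} ∩ IL={A,C} → {A} (+0)
site 4, node BDFILMN: BMN={A} ∩ DFIL={A} → {A} (+0)
per-site changes: [4, 3, 4, 4, 3]; total = 18

18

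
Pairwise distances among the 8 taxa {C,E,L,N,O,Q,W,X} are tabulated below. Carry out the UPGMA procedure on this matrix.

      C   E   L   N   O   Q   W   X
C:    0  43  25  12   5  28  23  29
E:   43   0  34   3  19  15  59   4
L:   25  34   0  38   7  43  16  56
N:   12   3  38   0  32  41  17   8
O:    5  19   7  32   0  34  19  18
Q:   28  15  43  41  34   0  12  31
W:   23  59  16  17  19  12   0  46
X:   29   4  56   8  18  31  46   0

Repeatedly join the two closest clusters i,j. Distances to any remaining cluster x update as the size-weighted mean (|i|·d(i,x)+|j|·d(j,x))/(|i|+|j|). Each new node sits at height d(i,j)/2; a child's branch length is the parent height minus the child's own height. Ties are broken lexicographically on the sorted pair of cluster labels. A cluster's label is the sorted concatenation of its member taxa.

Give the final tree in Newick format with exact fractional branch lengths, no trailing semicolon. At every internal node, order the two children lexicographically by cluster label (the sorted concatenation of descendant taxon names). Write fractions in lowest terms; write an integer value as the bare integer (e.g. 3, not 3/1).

((((C:5/2,O:5/2):11/2,L:8):67/12,(Q:6,W:6):91/12):11/4,((E:3/2,N:3/2):3/2,X:3):40/3)

iteration 1: select E,N (d=3); attach at lengths (3/2, 3/2); label the merged cluster EN
  updated: d(C,EN)=55/2, d(EN,L)=36, d(EN,O)=51/2, d(EN,Q)=28, d(EN,W)=38, d(EN,X)=6
iteration 2: select C,O (d=5); attach at lengths (5/2, 5/2); label the merged cluster CO
  updated: d(CO,EN)=53/2, d(CO,L)=16, d(CO,Q)=31, d(CO,W)=21, d(CO,X)=47/2
iteration 3: select EN,X (d=6); attach at lengths (3/2, 3); label the merged cluster ENX
  updated: d(CO,ENX)=51/2, d(ENX,L)=128/3, d(ENX,Q)=29, d(ENX,W)=122/3
iteration 4: select Q,W (d=12); attach at lengths (6, 6); label the merged cluster QW
  updated: d(CO,QW)=26, d(ENX,QW)=209/6, d(L,QW)=59/2
iteration 5: select CO,L (d=16); attach at lengths (11/2, 8); label the merged cluster CLO
  updated: d(CLO,ENX)=281/9, d(CLO,QW)=163/6
iteration 6: select CLO,QW (d=163/6); attach at lengths (67/12, 91/12); label the merged cluster CLOQW
  updated: d(CLOQW,ENX)=98/3
iteration 7: select CLOQW,ENX (d=98/3); attach at lengths (11/4, 40/3); label the merged cluster CELNOQWX
final tree: ((((C:5/2,O:5/2):11/2,L:8):67/12,(Q:6,W:6):91/12):11/4,((E:3/2,N:3/2):3/2,X:3):40/3)
total length: 269/4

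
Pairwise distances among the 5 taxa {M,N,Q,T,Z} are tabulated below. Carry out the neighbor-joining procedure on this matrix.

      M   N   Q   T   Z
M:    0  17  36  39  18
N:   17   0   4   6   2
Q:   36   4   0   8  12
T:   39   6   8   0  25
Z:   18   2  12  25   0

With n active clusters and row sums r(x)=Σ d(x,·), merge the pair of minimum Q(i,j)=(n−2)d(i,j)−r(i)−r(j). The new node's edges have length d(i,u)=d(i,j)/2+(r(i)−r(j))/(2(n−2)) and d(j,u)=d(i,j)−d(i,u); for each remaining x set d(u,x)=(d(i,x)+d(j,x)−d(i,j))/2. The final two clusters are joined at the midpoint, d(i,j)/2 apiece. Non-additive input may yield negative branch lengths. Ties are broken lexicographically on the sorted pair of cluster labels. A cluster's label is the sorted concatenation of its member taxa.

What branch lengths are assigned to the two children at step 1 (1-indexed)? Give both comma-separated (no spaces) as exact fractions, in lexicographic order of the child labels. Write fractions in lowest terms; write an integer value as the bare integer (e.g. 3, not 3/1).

1. join Q+T (d=8, Q=-114) ⇒ QT; edges |Q|=1, |T|=7
  updated: d(M,QT)=67/2, d(N,QT)=1, d(QT,Z)=29/2
2. join M+Z (d=18, Q=-67) ⇒ MZ; edges |M|=35/2, |Z|=1/2
  updated: d(MZ,N)=1/2, d(MZ,QT)=15
3. join MZ+N (d=1/2, Q=-33/2) ⇒ MNZ; edges |MZ|=29/4, |N|=-27/4
  updated: d(MNZ,QT)=31/4
4. join MNZ+QT (d=31/4) ⇒ MNQTZ; edges |MNZ|=31/8, |QT|=31/8
final tree: (((M:35/2,Z:1/2):29/4,N:-27/4):31/8,(Q:1,T:7):31/8)
total length: 137/4

1,7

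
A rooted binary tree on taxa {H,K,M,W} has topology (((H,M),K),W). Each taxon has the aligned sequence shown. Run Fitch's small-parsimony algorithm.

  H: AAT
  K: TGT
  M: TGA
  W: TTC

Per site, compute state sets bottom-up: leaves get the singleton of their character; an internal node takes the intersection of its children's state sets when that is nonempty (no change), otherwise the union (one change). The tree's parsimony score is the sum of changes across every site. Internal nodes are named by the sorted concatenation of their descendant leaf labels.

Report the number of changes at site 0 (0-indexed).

[col 0] HM: children H:{A}, M:{T} ∪→ {A,T}; cost 1
[col 0] HKM: children HM:{A,T}, K:{T} ∩→ {T}; cost 0
[col 0] HKMW: children HKM:{T}, W:{T} ∩→ {T}; cost 0
[col 1] HM: children H:{A}, M:{G} ∪→ {A,G}; cost 1
[col 1] HKM: children HM:{A,G}, K:{G} ∩→ {G}; cost 0
[col 1] HKMW: children HKM:{G}, W:{T} ∪→ {G,T}; cost 1
[col 2] HM: children H:{T}, M:{A} ∪→ {A,T}; cost 1
[col 2] HKM: children HM:{A,T}, K:{T} ∩→ {T}; cost 0
[col 2] HKMW: children HKM:{T}, W:{C} ∪→ {C,T}; cost 1
per-site changes: [1, 2, 2]; total = 5

1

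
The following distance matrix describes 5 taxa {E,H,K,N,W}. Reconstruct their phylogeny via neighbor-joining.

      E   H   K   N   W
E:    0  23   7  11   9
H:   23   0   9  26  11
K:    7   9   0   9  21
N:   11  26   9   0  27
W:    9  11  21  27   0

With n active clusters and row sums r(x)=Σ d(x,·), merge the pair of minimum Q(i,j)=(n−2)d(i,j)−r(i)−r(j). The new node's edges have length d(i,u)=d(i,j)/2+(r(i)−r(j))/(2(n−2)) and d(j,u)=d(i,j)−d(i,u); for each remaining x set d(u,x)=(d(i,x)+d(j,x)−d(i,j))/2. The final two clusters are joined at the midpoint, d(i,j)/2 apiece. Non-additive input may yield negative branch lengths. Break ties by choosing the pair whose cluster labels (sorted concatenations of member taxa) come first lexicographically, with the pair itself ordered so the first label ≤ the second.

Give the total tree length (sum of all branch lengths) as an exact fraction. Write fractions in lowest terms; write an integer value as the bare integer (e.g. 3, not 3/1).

263/8

iteration 1: select H,W (d=11, Q=-104); attach at lengths (17/3, 16/3); label the merged cluster HW
  updated: d(E,HW)=21/2, d(HW,K)=19/2, d(HW,N)=21
iteration 2: select E,HW (d=21/2, Q=-97/2); attach at lengths (17/8, 67/8); label the merged cluster EHW
  updated: d(EHW,K)=3, d(EHW,N)=43/4
iteration 3: select EHW,K (d=3, Q=-91/4); attach at lengths (19/8, 5/8); label the merged cluster EHKW
  updated: d(EHKW,N)=67/8
iteration 4: select EHKW,N (d=67/8); attach at lengths (67/16, 67/16); label the merged cluster EHKNW
final tree: (((E:17/8,(H:17/3,W:16/3):67/8):19/8,K:5/8):67/16,N:67/16)
total length: 263/8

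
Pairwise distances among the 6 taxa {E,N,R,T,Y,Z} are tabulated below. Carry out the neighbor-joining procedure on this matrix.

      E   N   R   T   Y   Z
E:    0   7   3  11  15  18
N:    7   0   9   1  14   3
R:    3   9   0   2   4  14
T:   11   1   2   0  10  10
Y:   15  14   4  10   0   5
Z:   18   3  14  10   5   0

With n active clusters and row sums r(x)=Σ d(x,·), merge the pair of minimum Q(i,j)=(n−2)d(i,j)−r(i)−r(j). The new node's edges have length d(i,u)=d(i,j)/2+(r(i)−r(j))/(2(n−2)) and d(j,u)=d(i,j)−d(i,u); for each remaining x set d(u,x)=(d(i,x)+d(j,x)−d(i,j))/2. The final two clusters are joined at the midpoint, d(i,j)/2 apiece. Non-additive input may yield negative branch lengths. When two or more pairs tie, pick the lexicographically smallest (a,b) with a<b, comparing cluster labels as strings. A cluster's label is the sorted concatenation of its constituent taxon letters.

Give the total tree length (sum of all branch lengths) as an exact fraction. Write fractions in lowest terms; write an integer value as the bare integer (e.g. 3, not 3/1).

153/8

iteration 1: select Y,Z (d=5, Q=-78); attach at lengths (9/4, 11/4); label the merged cluster YZ
  updated: d(E,YZ)=14, d(N,YZ)=6, d(R,YZ)=13/2, d(T,YZ)=15/2
iteration 2: select E,R (d=3, Q=-93/2); attach at lengths (47/12, -11/12); label the merged cluster ER
  updated: d(ER,N)=13/2, d(ER,T)=5, d(ER,YZ)=35/4
iteration 3: select ER,YZ (d=35/4, Q=-25); attach at lengths (31/8, 39/8); label the merged cluster ERYZ
  updated: d(ERYZ,N)=15/8, d(ERYZ,T)=15/8
iteration 4: select ERYZ,N (d=15/8, Q=-19/4); attach at lengths (11/8, 1/2); label the merged cluster ENRYZ
  updated: d(ENRYZ,T)=1/2
iteration 5: select ENRYZ,T (d=1/2); attach at lengths (1/4, 1/4); label the merged cluster ENRTYZ
final tree: ((((E:47/12,R:-11/12):31/8,(Y:9/4,Z:11/4):39/8):11/8,N:1/2):1/4,T:1/4)
total length: 153/8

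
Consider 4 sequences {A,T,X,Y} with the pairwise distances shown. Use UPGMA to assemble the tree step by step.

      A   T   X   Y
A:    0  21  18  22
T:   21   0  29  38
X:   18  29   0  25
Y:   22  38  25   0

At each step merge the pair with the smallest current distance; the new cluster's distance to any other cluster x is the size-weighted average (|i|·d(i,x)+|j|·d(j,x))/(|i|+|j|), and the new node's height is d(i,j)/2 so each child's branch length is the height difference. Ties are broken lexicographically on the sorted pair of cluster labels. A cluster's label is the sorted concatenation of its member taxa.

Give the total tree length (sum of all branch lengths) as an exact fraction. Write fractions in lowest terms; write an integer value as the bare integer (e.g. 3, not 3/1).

601/12

step 1: merge (A,X) at d=18; branch lengths A→9, X→9; new cluster AX
  updated: d(AX,T)=25, d(AX,Y)=47/2
step 2: merge (AX,Y) at d=47/2; branch lengths AX→11/4, Y→47/4; new cluster AXY
  updated: d(AXY,T)=88/3
step 3: merge (AXY,T) at d=88/3; branch lengths AXY→35/12, T→44/3; new cluster ATXY
final tree: (((A:9,X:9):11/4,Y:47/4):35/12,T:44/3)
total length: 601/12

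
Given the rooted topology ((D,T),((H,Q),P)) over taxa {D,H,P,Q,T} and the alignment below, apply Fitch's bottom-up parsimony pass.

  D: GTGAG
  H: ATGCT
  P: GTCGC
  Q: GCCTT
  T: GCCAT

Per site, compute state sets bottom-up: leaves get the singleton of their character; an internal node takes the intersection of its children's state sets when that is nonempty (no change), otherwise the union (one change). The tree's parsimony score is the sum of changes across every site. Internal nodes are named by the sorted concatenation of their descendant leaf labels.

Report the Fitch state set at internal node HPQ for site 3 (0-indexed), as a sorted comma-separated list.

DT@0: {G} ∩ {G} = {G} (intersection, +0)
HQ@0: {A} ∪ {G} = {A,G} (union, +1)
HPQ@0: {A,G} ∩ {G} = {G} (intersection, +0)
DHPQT@0: {G} ∩ {G} = {G} (intersection, +0)
DT@1: {T} ∪ {C} = {C,T} (union, +1)
HQ@1: {T} ∪ {C} = {C,T} (union, +1)
HPQ@1: {C,T} ∩ {T} = {T} (intersection, +0)
DHPQT@1: {C,T} ∩ {T} = {T} (intersection, +0)
DT@2: {G} ∪ {C} = {C,G} (union, +1)
HQ@2: {G} ∪ {C} = {C,G} (union, +1)
HPQ@2: {C,G} ∩ {C} = {C} (intersection, +0)
DHPQT@2: {C,G} ∩ {C} = {C} (intersection, +0)
DT@3: {A} ∩ {A} = {A} (intersection, +0)
HQ@3: {C} ∪ {T} = {C,T} (union, +1)
HPQ@3: {C,T} ∪ {G} = {C,G,T} (union, +1)
DHPQT@3: {A} ∪ {C,G,T} = {A,C,G,T} (union, +1)
DT@4: {G} ∪ {T} = {G,T} (union, +1)
HQ@4: {T} ∩ {T} = {T} (intersection, +0)
HPQ@4: {T} ∪ {C} = {C,T} (union, +1)
DHPQT@4: {G,T} ∩ {C,T} = {T} (intersection, +0)
per-site changes: [1, 2, 2, 3, 2]; total = 10

C,G,T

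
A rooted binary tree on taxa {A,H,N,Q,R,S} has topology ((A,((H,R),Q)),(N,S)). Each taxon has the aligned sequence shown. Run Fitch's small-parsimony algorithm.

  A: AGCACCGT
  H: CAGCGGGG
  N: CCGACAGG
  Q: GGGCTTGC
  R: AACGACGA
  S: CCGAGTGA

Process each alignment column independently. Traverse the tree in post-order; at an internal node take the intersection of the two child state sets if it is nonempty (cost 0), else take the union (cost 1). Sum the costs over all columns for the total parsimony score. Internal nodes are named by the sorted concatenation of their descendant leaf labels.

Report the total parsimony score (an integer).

site 0, node HR: H={C} ∪ R={A} → {A,C} (+1)
site 0, node HQR: HR={A,C} ∪ Q={G} → {A,C,G} (+1)
site 0, node AHQR: A={A} ∩ HQR={A,C,G} → {A} (+0)
site 0, node NS: N={C} ∩ S={C} → {C} (+0)
site 0, node AHNQRS: AHQR={A} ∪ NS={C} → {A,C} (+1)
site 1, node HR: H={A} ∩ R={A} → {A} (+0)
site 1, node HQR: HR={A} ∪ Q={G} → {A,G} (+1)
site 1, node AHQR: A={G} ∩ HQR={A,G} → {G} (+0)
site 1, node NS: N={C} ∩ S={C} → {C} (+0)
site 1, node AHNQRS: AHQR={G} ∪ NS={C} → {C,G} (+1)
site 2, node HR: H={G} ∪ R={C} → {C,G} (+1)
site 2, node HQR: HR={C,G} ∩ Q={G} → {G} (+0)
site 2, node AHQR: A={C} ∪ HQR={G} → {C,G} (+1)
site 2, node NS: N={G} ∩ S={G} → {G} (+0)
site 2, node AHNQRS: AHQR={C,G} ∩ NS={G} → {G} (+0)
site 3, node HR: H={C} ∪ R={G} → {C,G} (+1)
site 3, node HQR: HR={C,G} ∩ Q={C} → {C} (+0)
site 3, node AHQR: A={A} ∪ HQR={C} → {A,C} (+1)
site 3, node NS: N={A} ∩ S={A} → {A} (+0)
site 3, node AHNQRS: AHQR={A,C} ∩ NS={A} → {A} (+0)
site 4, node HR: H={G} ∪ R={A} → {A,G} (+1)
site 4, node HQR: HR={A,G} ∪ Q={T} → {A,G,T} (+1)
site 4, node AHQR: A={C} ∪ HQR={A,G,T} → {A,C,G,T} (+1)
site 4, node NS: N={C} ∪ S={G} → {C,G} (+1)
site 4, node AHNQRS: AHQR={A,C,G,T} ∩ NS={C,G} → {C,G} (+0)
site 5, node HR: H={G} ∪ R={C} → {C,G} (+1)
site 5, node HQR: HR={C,G} ∪ Q={T} → {C,G,T} (+1)
site 5, node AHQR: A={C} ∩ HQR={C,G,T} → {C} (+0)
site 5, node NS: N={A} ∪ S={T} → {A,T} (+1)
site 5, node AHNQRS: AHQR={C} ∪ NS={A,T} → {A,C,T} (+1)
site 6, node HR: H={G} ∩ R={G} → {G} (+0)
site 6, node HQR: HR={G} ∩ Q={G} → {G} (+0)
site 6, node AHQR: A={G} ∩ HQR={G} → {G} (+0)
site 6, node NS: N={G} ∩ S={G} → {G} (+0)
site 6, node AHNQRS: AHQR={G} ∩ NS={G} → {G} (+0)
site 7, node HR: H={G} ∪ R={A} → {A,G} (+1)
site 7, node HQR: HR={A,G} ∪ Q={C} → {A,C,G} (+1)
site 7, node AHQR: A={T} ∪ HQR={A,C,G} → {A,C,G,T} (+1)
site 7, node NS: N={G} ∪ S={A} → {A,G} (+1)
site 7, node AHNQRS: AHQR={A,C,G,T} ∩ NS={A,G} → {A,G} (+0)
per-site changes: [3, 2, 2, 2, 4, 4, 0, 4]; total = 21

21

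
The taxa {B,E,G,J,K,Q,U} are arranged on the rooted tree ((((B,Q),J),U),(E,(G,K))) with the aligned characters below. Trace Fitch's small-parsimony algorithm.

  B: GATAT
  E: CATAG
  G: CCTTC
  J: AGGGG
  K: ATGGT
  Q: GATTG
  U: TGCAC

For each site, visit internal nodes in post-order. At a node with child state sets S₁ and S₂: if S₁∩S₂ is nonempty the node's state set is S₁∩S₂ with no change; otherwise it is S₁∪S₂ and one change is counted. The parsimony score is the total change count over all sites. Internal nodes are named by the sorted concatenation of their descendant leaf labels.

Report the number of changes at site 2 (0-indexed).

[col 0] BQ: children B:{G}, Q:{G} ∩→ {G}; cost 0
[col 0] BJQ: children BQ:{G}, J:{A} ∪→ {A,G}; cost 1
[col 0] BJQU: children BJQ:{A,G}, U:{T} ∪→ {A,G,T}; cost 1
[col 0] GK: children G:{C}, K:{A} ∪→ {A,C}; cost 1
[col 0] EGK: children E:{C}, GK:{A,C} ∩→ {C}; cost 0
[col 0] BEGJKQU: children BJQU:{A,G,T}, EGK:{C} ∪→ {A,C,G,T}; cost 1
[col 1] BQ: children B:{A}, Q:{A} ∩→ {A}; cost 0
[col 1] BJQ: children BQ:{A}, J:{G} ∪→ {A,G}; cost 1
[col 1] BJQU: children BJQ:{A,G}, U:{G} ∩→ {G}; cost 0
[col 1] GK: children G:{C}, K:{T} ∪→ {C,T}; cost 1
[col 1] EGK: children E:{A}, GK:{C,T} ∪→ {A,C,T}; cost 1
[col 1] BEGJKQU: children BJQU:{G}, EGK:{A,C,T} ∪→ {A,C,G,T}; cost 1
[col 2] BQ: children B:{T}, Q:{T} ∩→ {T}; cost 0
[col 2] BJQ: children BQ:{T}, J:{G} ∪→ {G,T}; cost 1
[col 2] BJQU: children BJQ:{G,T}, U:{C} ∪→ {C,G,T}; cost 1
[col 2] GK: children G:{T}, K:{G} ∪→ {G,T}; cost 1
[col 2] EGK: children E:{T}, GK:{G,T} ∩→ {T}; cost 0
[col 2] BEGJKQU: children BJQU:{C,G,T}, EGK:{T} ∩→ {T}; cost 0
[col 3] BQ: children B:{A}, Q:{T} ∪→ {A,T}; cost 1
[col 3] BJQ: children BQ:{A,T}, J:{G} ∪→ {A,G,T}; cost 1
[col 3] BJQU: children BJQ:{A,G,T}, U:{A} ∩→ {A}; cost 0
[col 3] GK: children G:{T}, K:{G} ∪→ {G,T}; cost 1
[col 3] EGK: children E:{A}, GK:{G,T} ∪→ {A,G,T}; cost 1
[col 3] BEGJKQU: children BJQU:{A}, EGK:{A,G,T} ∩→ {A}; cost 0
[col 4] BQ: children B:{T}, Q:{G} ∪→ {G,T}; cost 1
[col 4] BJQ: children BQ:{G,T}, J:{G} ∩→ {G}; cost 0
[col 4] BJQU: children BJQ:{G}, U:{C} ∪→ {C,G}; cost 1
[col 4] GK: children G:{C}, K:{T} ∪→ {C,T}; cost 1
[col 4] EGK: children E:{G}, GK:{C,T} ∪→ {C,G,T}; cost 1
[col 4] BEGJKQU: children BJQU:{C,G}, EGK:{C,G,T} ∩→ {C,G}; cost 0
per-site changes: [4, 4, 3, 4, 4]; total = 19

3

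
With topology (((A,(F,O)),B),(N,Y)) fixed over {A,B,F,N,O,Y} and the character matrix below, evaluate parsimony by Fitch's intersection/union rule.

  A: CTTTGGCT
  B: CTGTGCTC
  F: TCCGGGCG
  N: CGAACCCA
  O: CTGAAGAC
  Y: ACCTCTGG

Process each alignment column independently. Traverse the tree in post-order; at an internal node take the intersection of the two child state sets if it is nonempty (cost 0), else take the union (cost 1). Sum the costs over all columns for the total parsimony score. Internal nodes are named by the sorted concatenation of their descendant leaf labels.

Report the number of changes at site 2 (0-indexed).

site 0, node FO: F={T} ∪ O={C} → {C,T} (+1)
site 0, node AFO: A={C} ∩ FO={C,T} → {C} (+0)
site 0, node ABFO: AFO={C} ∩ B={C} → {C} (+0)
site 0, node NY: N={C} ∪ Y={A} → {A,C} (+1)
site 0, node ABFNOY: ABFO={C} ∩ NY={A,C} → {C} (+0)
site 1, node FO: F={C} ∪ O={T} → {C,T} (+1)
site 1, node AFO: A={T} ∩ FO={C,T} → {T} (+0)
site 1, node ABFO: AFO={T} ∩ B={T} → {T} (+0)
site 1, node NY: N={G} ∪ Y={C} → {C,G} (+1)
site 1, node ABFNOY: ABFO={T} ∪ NY={C,G} → {C,G,T} (+1)
site 2, node FO: F={C} ∪ O={G} → {C,G} (+1)
site 2, node AFO: A={T} ∪ FO={C,G} → {C,G,T} (+1)
site 2, node ABFO: AFO={C,G,T} ∩ B={G} → {G} (+0)
site 2, node NY: N={A} ∪ Y={C} → {A,C} (+1)
site 2, node ABFNOY: ABFO={G} ∪ NY={A,C} → {A,C,G} (+1)
site 3, node FO: F={G} ∪ O={A} → {A,G} (+1)
site 3, node AFO: A={T} ∪ FO={A,G} → {A,G,T} (+1)
site 3, node ABFO: AFO={A,G,T} ∩ B={T} → {T} (+0)
site 3, node NY: N={A} ∪ Y={T} → {A,T} (+1)
site 3, node ABFNOY: ABFO={T} ∩ NY={A,T} → {T} (+0)
site 4, node FO: F={G} ∪ O={A} → {A,G} (+1)
site 4, node AFO: A={G} ∩ FO={A,G} → {G} (+0)
site 4, node ABFO: AFO={G} ∩ B={G} → {G} (+0)
site 4, node NY: N={C} ∩ Y={C} → {C} (+0)
site 4, node ABFNOY: ABFO={G} ∪ NY={C} → {C,G} (+1)
site 5, node FO: F={G} ∩ O={G} → {G} (+0)
site 5, node AFO: A={G} ∩ FO={G} → {G} (+0)
site 5, node ABFO: AFO={G} ∪ B={C} → {C,G} (+1)
site 5, node NY: N={C} ∪ Y={T} → {C,T} (+1)
site 5, node ABFNOY: ABFO={C,G} ∩ NY={C,T} → {C} (+0)
site 6, node FO: F={C} ∪ O={A} → {A,C} (+1)
site 6, node AFO: A={C} ∩ FO={A,C} → {C} (+0)
site 6, node ABFO: AFO={C} ∪ B={T} → {C,T} (+1)
site 6, node NY: N={C} ∪ Y={G} → {C,G} (+1)
site 6, node ABFNOY: ABFO={C,T} ∩ NY={C,G} → {C} (+0)
site 7, node FO: F={G} ∪ O={C} → {C,G} (+1)
site 7, node AFO: A={T} ∪ FO={C,G} → {C,G,T} (+1)
site 7, node ABFO: AFO={C,G,T} ∩ B={C} → {C} (+0)
site 7, node NY: N={A} ∪ Y={G} → {A,G} (+1)
site 7, node ABFNOY: ABFO={C} ∪ NY={A,G} → {A,C,G} (+1)
per-site changes: [2, 3, 4, 3, 2, 2, 3, 4]; total = 23

4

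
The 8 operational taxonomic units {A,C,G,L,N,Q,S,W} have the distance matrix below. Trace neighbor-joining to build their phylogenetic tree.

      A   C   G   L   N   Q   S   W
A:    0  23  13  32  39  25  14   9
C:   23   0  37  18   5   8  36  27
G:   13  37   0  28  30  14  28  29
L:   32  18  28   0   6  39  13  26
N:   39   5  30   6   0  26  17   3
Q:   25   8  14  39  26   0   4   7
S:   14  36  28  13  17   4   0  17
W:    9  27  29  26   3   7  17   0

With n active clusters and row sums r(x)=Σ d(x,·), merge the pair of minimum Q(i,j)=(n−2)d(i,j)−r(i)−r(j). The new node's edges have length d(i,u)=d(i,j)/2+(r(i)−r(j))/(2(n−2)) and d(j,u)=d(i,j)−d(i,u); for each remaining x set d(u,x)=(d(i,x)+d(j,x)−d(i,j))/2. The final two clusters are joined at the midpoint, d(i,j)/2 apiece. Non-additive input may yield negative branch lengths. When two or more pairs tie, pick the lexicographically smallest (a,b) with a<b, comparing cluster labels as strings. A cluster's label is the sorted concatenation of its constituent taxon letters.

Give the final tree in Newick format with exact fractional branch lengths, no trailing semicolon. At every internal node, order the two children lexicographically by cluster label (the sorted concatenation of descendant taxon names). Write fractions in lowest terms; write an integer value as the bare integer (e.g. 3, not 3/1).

((((A:9/2,G:17/2):119/16,(Q:-19/24,S:115/24):69/16):3/4,(C:211/32,(L:141/20,N:-21/20):61/32):83/8):37/16,W:37/16)

iteration 1: select A,G (d=13, Q=-256); attach at lengths (9/2, 17/2); label the merged cluster AG
  updated: d(AG,C)=47/2, d(AG,L)=47/2, d(AG,N)=28, d(AG,Q)=13, d(AG,S)=29/2, d(AG,W)=25/2
iteration 2: select L,N (d=6, Q=-361/2); attach at lengths (141/20, -21/20); label the merged cluster LN
  updated: d(AG,LN)=91/4, d(C,LN)=17/2, d(LN,Q)=59/2, d(LN,S)=12, d(LN,W)=23/2
iteration 3: select C,LN (d=17/2, Q=-613/4); attach at lengths (211/32, 61/32); label the merged cluster CLN
  updated: d(AG,CLN)=151/8, d(CLN,Q)=29/2, d(CLN,S)=79/4, d(CLN,W)=15
iteration 4: select Q,S (d=4, Q=-327/4); attach at lengths (-19/24, 115/24); label the merged cluster QS
  updated: d(AG,QS)=47/4, d(CLN,QS)=121/8, d(QS,W)=10
iteration 5: select AG,QS (d=47/4, Q=-113/2); attach at lengths (119/16, 69/16); label the merged cluster AGQS
  updated: d(AGQS,CLN)=89/8, d(AGQS,W)=43/8
iteration 6: select AGQS,CLN (d=89/8, Q=-63/2); attach at lengths (3/4, 83/8); label the merged cluster ACGLNQS
  updated: d(ACGLNQS,W)=37/8
iteration 7: select ACGLNQS,W (d=37/8); attach at lengths (37/16, 37/16); label the merged cluster ACGLNQSW
final tree: ((((A:9/2,G:17/2):119/16,(Q:-19/24,S:115/24):69/16):3/4,(C:211/32,(L:141/20,N:-21/20):61/32):83/8):37/16,W:37/16)
total length: 59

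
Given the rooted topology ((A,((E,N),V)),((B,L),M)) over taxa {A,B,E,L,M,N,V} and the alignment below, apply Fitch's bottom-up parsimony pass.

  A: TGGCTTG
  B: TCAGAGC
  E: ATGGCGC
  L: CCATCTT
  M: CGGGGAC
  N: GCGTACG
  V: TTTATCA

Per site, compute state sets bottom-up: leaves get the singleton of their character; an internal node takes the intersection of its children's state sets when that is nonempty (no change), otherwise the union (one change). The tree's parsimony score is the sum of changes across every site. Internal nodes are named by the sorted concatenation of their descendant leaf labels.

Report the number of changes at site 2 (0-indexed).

2

site 0, node EN: E={A} ∪ N={G} → {A,G} (+1)
site 0, node ENV: EN={A,G} ∪ V={T} → {A,G,T} (+1)
site 0, node AENV: A={T} ∩ ENV={A,G,T} → {T} (+0)
site 0, node BL: B={T} ∪ L={C} → {C,T} (+1)
site 0, node BLM: BL={C,T} ∩ M={C} → {C} (+0)
site 0, node ABELMNV: AENV={T} ∪ BLM={C} → {C,T} (+1)
site 1, node EN: E={T} ∪ N={C} → {C,T} (+1)
site 1, node ENV: EN={C,T} ∩ V={T} → {T} (+0)
site 1, node AENV: A={G} ∪ ENV={T} → {G,T} (+1)
site 1, node BL: B={C} ∩ L={C} → {C} (+0)
site 1, node BLM: BL={C} ∪ M={G} → {C,G} (+1)
site 1, node ABELMNV: AENV={G,T} ∩ BLM={C,G} → {G} (+0)
site 2, node EN: E={G} ∩ N={G} → {G} (+0)
site 2, node ENV: EN={G} ∪ V={T} → {G,T} (+1)
site 2, node AENV: A={G} ∩ ENV={G,T} → {G} (+0)
site 2, node BL: B={A} ∩ L={A} → {A} (+0)
site 2, node BLM: BL={A} ∪ M={G} → {A,G} (+1)
site 2, node ABELMNV: AENV={G} ∩ BLM={A,G} → {G} (+0)
site 3, node EN: E={G} ∪ N={T} → {G,T} (+1)
site 3, node ENV: EN={G,T} ∪ V={A} → {A,G,T} (+1)
site 3, node AENV: A={C} ∪ ENV={A,G,T} → {A,C,G,T} (+1)
site 3, node BL: B={G} ∪ L={T} → {G,T} (+1)
site 3, node BLM: BL={G,T} ∩ M={G} → {G} (+0)
site 3, node ABELMNV: AENV={A,C,G,T} ∩ BLM={G} → {G} (+0)
site 4, node EN: E={C} ∪ N={A} → {A,C} (+1)
site 4, node ENV: EN={A,C} ∪ V={T} → {A,C,T} (+1)
site 4, node AENV: A={T} ∩ ENV={A,C,T} → {T} (+0)
site 4, node BL: B={A} ∪ L={C} → {A,C} (+1)
site 4, node BLM: BL={A,C} ∪ M={G} → {A,C,G} (+1)
site 4, node ABELMNV: AENV={T} ∪ BLM={A,C,G} → {A,C,G,T} (+1)
site 5, node EN: E={G} ∪ N={C} → {C,G} (+1)
site 5, node ENV: EN={C,G} ∩ V={C} → {C} (+0)
site 5, node AENV: A={T} ∪ ENV={C} → {C,T} (+1)
site 5, node BL: B={G} ∪ L={T} → {G,T} (+1)
site 5, node BLM: BL={G,T} ∪ M={A} → {A,G,T} (+1)
site 5, node ABELMNV: AENV={C,T} ∩ BLM={A,G,T} → {T} (+0)
site 6, node EN: E={C} ∪ N={G} → {C,G} (+1)
site 6, node ENV: EN={C,G} ∪ V={A} → {A,C,G} (+1)
site 6, node AENV: A={G} ∩ ENV={A,C,G} → {G} (+0)
site 6, node BL: B={C} ∪ L={T} → {C,T} (+1)
site 6, node BLM: BL={C,T} ∩ M={C} → {C} (+0)
site 6, node ABELMNV: AENV={G} ∪ BLM={C} → {C,G} (+1)
per-site changes: [4, 3, 2, 4, 5, 4, 4]; total = 26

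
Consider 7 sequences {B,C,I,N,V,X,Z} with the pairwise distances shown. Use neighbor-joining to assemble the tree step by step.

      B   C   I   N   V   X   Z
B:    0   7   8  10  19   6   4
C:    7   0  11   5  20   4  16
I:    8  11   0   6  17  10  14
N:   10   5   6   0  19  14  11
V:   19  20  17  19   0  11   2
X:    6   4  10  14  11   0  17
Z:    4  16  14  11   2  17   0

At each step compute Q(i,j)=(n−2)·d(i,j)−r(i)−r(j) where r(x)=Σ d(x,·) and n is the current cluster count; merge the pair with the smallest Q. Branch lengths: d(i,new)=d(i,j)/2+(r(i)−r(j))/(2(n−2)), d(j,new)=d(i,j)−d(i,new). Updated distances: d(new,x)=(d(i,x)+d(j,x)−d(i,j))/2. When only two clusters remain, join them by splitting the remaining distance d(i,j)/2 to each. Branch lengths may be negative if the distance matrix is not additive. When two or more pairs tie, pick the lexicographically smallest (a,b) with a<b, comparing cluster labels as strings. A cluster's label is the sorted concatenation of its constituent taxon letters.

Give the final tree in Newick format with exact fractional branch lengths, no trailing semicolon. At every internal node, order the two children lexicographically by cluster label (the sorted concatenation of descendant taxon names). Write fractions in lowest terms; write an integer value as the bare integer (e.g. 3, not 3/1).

(((B:29/16,(V:17/5,Z:-7/5):139/16):15/16,(C:13/8,X:19/8):41/16):39/32,(I:35/12,N:37/12):39/32)

1. join V+Z (d=2, Q=-142) ⇒ VZ; edges |V|=17/5, |Z|=-7/5
  updated: d(B,VZ)=21/2, d(C,VZ)=17, d(I,VZ)=29/2, d(N,VZ)=14, d(VZ,X)=13
2. join C+X (d=4, Q=-75) ⇒ CX; edges |C|=13/8, |X|=19/8
  updated: d(B,CX)=9/2, d(CX,I)=17/2, d(CX,N)=15/2, d(CX,VZ)=13
3. join I+N (d=6, Q=-113/2) ⇒ IN; edges |I|=35/12, |N|=37/12
  updated: d(B,IN)=6, d(CX,IN)=5, d(IN,VZ)=45/4
4. join B+VZ (d=21/2, Q=-139/4) ⇒ BVZ; edges |B|=29/16, |VZ|=139/16
  updated: d(BVZ,CX)=7/2, d(BVZ,IN)=27/8
5. join BVZ+CX (d=7/2, Q=-95/8) ⇒ BCVXZ; edges |BVZ|=15/16, |CX|=41/16
  updated: d(BCVXZ,IN)=39/16
6. join BCVXZ+IN (d=39/16) ⇒ BCINVXZ; edges |BCVXZ|=39/32, |IN|=39/32
final tree: (((B:29/16,(V:17/5,Z:-7/5):139/16):15/16,(C:13/8,X:19/8):41/16):39/32,(I:35/12,N:37/12):39/32)
total length: 455/16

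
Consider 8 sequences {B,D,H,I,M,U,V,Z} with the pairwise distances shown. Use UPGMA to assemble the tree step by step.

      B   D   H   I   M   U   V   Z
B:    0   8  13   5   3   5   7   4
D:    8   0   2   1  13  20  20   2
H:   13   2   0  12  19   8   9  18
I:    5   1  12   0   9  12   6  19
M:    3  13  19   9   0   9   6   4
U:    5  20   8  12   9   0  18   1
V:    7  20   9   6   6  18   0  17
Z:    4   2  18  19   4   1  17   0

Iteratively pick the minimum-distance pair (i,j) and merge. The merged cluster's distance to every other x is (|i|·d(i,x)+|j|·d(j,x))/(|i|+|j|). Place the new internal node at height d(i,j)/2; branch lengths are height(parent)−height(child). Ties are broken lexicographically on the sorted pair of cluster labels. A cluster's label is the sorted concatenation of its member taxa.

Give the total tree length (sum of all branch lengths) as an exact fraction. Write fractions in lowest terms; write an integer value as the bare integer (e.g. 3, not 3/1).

641/24

1. join D+I (d=1) ⇒ DI; edges |D|=1/2, |I|=1/2
  updated: d(B,DI)=13/2, d(DI,H)=7, d(DI,M)=11, d(DI,U)=16, d(DI,V)=13, d(DI,Z)=21/2
2. join U+Z (d=1) ⇒ UZ; edges |U|=1/2, |Z|=1/2
  updated: d(B,UZ)=9/2, d(DI,UZ)=53/4, d(H,UZ)=13, d(M,UZ)=13/2, d(UZ,V)=35/2
3. join B+M (d=3) ⇒ BM; edges |B|=3/2, |M|=3/2
  updated: d(BM,DI)=35/4, d(BM,H)=16, d(BM,UZ)=11/2, d(BM,V)=13/2
4. join BM+UZ (d=11/2) ⇒ BMUZ; edges |BM|=5/4, |UZ|=9/4
  updated: d(BMUZ,DI)=11, d(BMUZ,H)=29/2, d(BMUZ,V)=12
5. join DI+H (d=7) ⇒ DHI; edges |DI|=3, |H|=7/2
  updated: d(BMUZ,DHI)=73/6, d(DHI,V)=35/3
6. join DHI+V (d=35/3) ⇒ DHIV; edges |DHI|=7/3, |V|=35/6
  updated: d(BMUZ,DHIV)=97/8
7. join BMUZ+DHIV (d=97/8) ⇒ BDHIMUVZ; edges |BMUZ|=53/16, |DHIV|=11/48
final tree: (((B:3/2,M:3/2):5/4,(U:1/2,Z:1/2):9/4):53/16,(((D:1/2,I:1/2):3,H:7/2):7/3,V:35/6):11/48)
total length: 641/24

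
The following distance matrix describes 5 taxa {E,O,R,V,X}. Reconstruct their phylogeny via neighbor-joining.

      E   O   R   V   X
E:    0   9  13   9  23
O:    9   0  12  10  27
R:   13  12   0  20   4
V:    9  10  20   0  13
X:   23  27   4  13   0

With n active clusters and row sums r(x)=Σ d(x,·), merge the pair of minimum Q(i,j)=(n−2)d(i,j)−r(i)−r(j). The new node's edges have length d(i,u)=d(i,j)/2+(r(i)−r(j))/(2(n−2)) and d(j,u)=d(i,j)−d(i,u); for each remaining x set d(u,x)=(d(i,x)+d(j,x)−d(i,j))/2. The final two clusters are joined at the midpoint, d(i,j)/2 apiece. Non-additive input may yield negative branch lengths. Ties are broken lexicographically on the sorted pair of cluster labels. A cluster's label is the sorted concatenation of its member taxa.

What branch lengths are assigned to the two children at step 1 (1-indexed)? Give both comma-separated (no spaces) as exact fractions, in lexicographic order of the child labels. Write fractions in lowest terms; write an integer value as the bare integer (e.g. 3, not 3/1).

1. join R+X (d=4, Q=-104) ⇒ RX; edges |R|=-1, |X|=5
  updated: d(E,RX)=16, d(O,RX)=35/2, d(RX,V)=29/2
2. join E+O (d=9, Q=-105/2) ⇒ EO; edges |E|=31/8, |O|=41/8
  updated: d(EO,RX)=49/4, d(EO,V)=5
3. join EO+RX (d=49/4, Q=-127/4) ⇒ EORX; edges |EO|=11/8, |RX|=87/8
  updated: d(EORX,V)=29/8
4. join EORX+V (d=29/8) ⇒ EORVX; edges |EORX|=29/16, |V|=29/16
final tree: (((E:31/8,O:41/8):11/8,(R:-1,X:5):87/8):29/16,V:29/16)
total length: 231/8

-1,5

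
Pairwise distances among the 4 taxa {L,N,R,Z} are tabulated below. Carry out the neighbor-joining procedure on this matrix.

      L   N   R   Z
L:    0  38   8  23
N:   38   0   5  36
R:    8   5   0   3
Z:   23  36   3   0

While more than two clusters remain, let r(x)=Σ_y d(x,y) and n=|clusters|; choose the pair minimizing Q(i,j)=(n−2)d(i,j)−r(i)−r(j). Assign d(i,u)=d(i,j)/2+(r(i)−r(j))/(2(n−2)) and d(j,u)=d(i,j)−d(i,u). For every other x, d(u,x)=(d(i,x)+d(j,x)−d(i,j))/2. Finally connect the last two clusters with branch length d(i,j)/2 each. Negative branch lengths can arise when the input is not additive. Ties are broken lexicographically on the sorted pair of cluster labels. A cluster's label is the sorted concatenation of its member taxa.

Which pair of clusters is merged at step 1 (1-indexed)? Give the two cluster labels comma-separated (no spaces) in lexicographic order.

1. join L+Z (d=23, Q=-85) ⇒ LZ; edges |L|=53/4, |Z|=39/4
  updated: d(LZ,N)=51/2, d(LZ,R)=-6
2. join LZ+N (d=51/2, Q=-49/2) ⇒ LNZ; edges |LZ|=29/4, |N|=73/4
  updated: d(LNZ,R)=-53/4
3. join LNZ+R (d=-53/4) ⇒ LNRZ; edges |LNZ|=-53/8, |R|=-53/8
final tree: (((L:53/4,Z:39/4):29/4,N:73/4):-53/8,R:-53/8)
total length: 141/4

L,Z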